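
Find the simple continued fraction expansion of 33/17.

[1; 1, 16]

Run the Euclidean algorithm on 33 and 17; the successive quotients are the partial quotients a_0, a_1, ... (each step inverts the fractional part left over by the previous one):
  33 = 1*17 + 16, so a_0 = 1.
  17 = 1*16 + 1, so a_1 = 1.
  16 = 16*1 + 0, so a_2 = 16.
The remainder reaches 0 after 3 divisions, so the expansion has 3 partial quotients, read off in order.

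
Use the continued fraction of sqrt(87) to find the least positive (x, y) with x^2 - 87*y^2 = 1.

First expand sqrt(87) as a continued fraction. With x_i = (sqrt(87) + m_i)/d_i and (m_0, d_0) = (0, 1): a_0 = floor(sqrt(87)) = 9, since 9^2 = 81 <= 87 < 100 = 10^2.
Iterate m_{i+1} = d_i*a_i - m_i, d_{i+1} = (87 - m_{i+1}^2)/d_i, a_{i+1} = floor((a_0 + m_{i+1})/d_{i+1}):
  m_1 = 1*9 - 0 = 9, d_1 = (87 - 9^2)/1 = 6/1 = 6, a_1 = floor((9 + 9)/6) = 3.
  m_2 = 6*3 - 9 = 9, d_2 = (87 - 9^2)/6 = 6/6 = 1, a_2 = floor((9 + 9)/1) = 18.
  m_3 = 1*18 - 9 = 9, d_3 = (87 - 9^2)/1 = 6/1 = 6: (m_3, d_3) = (m_1, d_1) = (9, 6), so from here the quotients repeat a_1, a_2; the period length is 2.
So sqrt(87) = [9; (3, 18)] with period length k = 2.
k is even, so the fundamental solution of x^2 - 87y^2 = 1 is (p_{k-1}, q_{k-1}) = (p_1, q_1); compute convergents through index 1.
Convergents (p_i = a_i*p_{i-1} + p_{i-2}, q_i = a_i*q_{i-1} + q_{i-2} with p_{-2}=0, p_{-1}=1, q_{-2}=1, q_{-1}=0):
  i=0: a_0=9, p_0 = 9*1 + 0 = 9, q_0 = 9*0 + 1 = 1.
  i=1: a_1=3, p_1 = 3*9 + 1 = 28, q_1 = 3*1 + 0 = 3.
Check: 28^2 - 87*3^2 = 784 - 783 = 1, so (x, y) = (28, 3) solves the equation, and by the theorem it is the least positive solution.

(x, y) = (28, 3)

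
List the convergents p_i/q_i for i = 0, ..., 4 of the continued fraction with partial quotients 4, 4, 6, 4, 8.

4/1, 17/4, 106/25, 441/104, 3634/857

Using the convergent recurrence p_i = a_i*p_{i-1} + p_{i-2}, q_i = a_i*q_{i-1} + q_{i-2} with p_{-2}=0, p_{-1}=1, q_{-2}=1, q_{-1}=0:
  i=0: a_0=4, p_0 = 4*1 + 0 = 4, q_0 = 4*0 + 1 = 1.
  i=1: a_1=4, p_1 = 4*4 + 1 = 17, q_1 = 4*1 + 0 = 4.
  i=2: a_2=6, p_2 = 6*17 + 4 = 106, q_2 = 6*4 + 1 = 25.
  i=3: a_3=4, p_3 = 4*106 + 17 = 441, q_3 = 4*25 + 4 = 104.
  i=4: a_4=8, p_4 = 8*441 + 106 = 3634, q_4 = 8*104 + 25 = 857.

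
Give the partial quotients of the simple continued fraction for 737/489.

Run the Euclidean algorithm on 737 and 489; the successive quotients are the partial quotients a_0, a_1, ... (each step inverts the fractional part left over by the previous one):
  737 = 1*489 + 248, so a_0 = 1.
  489 = 1*248 + 241, so a_1 = 1.
  248 = 1*241 + 7, so a_2 = 1.
  241 = 34*7 + 3, so a_3 = 34.
  7 = 2*3 + 1, so a_4 = 2.
  3 = 3*1 + 0, so a_5 = 3.
The remainder reaches 0 after 6 divisions, so the expansion has 6 partial quotients, read off in order.

[1; 1, 1, 34, 2, 3]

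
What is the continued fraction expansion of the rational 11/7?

[1; 1, 1, 3]

Run the Euclidean algorithm on 11 and 7; the successive quotients are the partial quotients a_0, a_1, ... (each step inverts the fractional part left over by the previous one):
  11 = 1*7 + 4, so a_0 = 1.
  7 = 1*4 + 3, so a_1 = 1.
  4 = 1*3 + 1, so a_2 = 1.
  3 = 3*1 + 0, so a_3 = 3.
The remainder reaches 0 after 4 divisions, so the expansion has 4 partial quotients, read off in order.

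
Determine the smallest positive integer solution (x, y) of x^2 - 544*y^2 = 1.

(x, y) = (2449, 105)

First expand sqrt(544) as a continued fraction. With x_i = (sqrt(544) + m_i)/d_i and (m_0, d_0) = (0, 1): a_0 = floor(sqrt(544)) = 23, since 23^2 = 529 <= 544 < 576 = 24^2.
Iterate m_{i+1} = d_i*a_i - m_i, d_{i+1} = (544 - m_{i+1}^2)/d_i, a_{i+1} = floor((a_0 + m_{i+1})/d_{i+1}):
  m_1 = 1*23 - 0 = 23, d_1 = (544 - 23^2)/1 = 15/1 = 15, a_1 = floor((23 + 23)/15) = 3.
  m_2 = 15*3 - 23 = 22, d_2 = (544 - 22^2)/15 = 60/15 = 4, a_2 = floor((23 + 22)/4) = 11.
  m_3 = 4*11 - 22 = 22, d_3 = (544 - 22^2)/4 = 60/4 = 15, a_3 = floor((23 + 22)/15) = 3.
  m_4 = 15*3 - 22 = 23, d_4 = (544 - 23^2)/15 = 15/15 = 1, a_4 = floor((23 + 23)/1) = 46.
  m_5 = 1*46 - 23 = 23, d_5 = (544 - 23^2)/1 = 15/1 = 15: (m_5, d_5) = (m_1, d_1) = (23, 15), so from here the quotients repeat a_1, ..., a_4; the period length is 4.
So sqrt(544) = [23; (3, 11, 3, 46)] with period length k = 4.
k is even, so the fundamental solution of x^2 - 544y^2 = 1 is (p_{k-1}, q_{k-1}) = (p_3, q_3); compute convergents through index 3.
Convergents (p_i = a_i*p_{i-1} + p_{i-2}, q_i = a_i*q_{i-1} + q_{i-2} with p_{-2}=0, p_{-1}=1, q_{-2}=1, q_{-1}=0):
  i=0: a_0=23, p_0 = 23*1 + 0 = 23, q_0 = 23*0 + 1 = 1.
  i=1: a_1=3, p_1 = 3*23 + 1 = 70, q_1 = 3*1 + 0 = 3.
  i=2: a_2=11, p_2 = 11*70 + 23 = 793, q_2 = 11*3 + 1 = 34.
  i=3: a_3=3, p_3 = 3*793 + 70 = 2449, q_3 = 3*34 + 3 = 105.
Check: 2449^2 - 544*105^2 = 5997601 - 5997600 = 1, so (x, y) = (2449, 105) solves the equation, and by the theorem it is the least positive solution.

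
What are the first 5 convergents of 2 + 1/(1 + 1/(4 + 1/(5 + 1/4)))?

Using the convergent recurrence p_i = a_i*p_{i-1} + p_{i-2}, q_i = a_i*q_{i-1} + q_{i-2} with p_{-2}=0, p_{-1}=1, q_{-2}=1, q_{-1}=0:
  i=0: a_0=2, p_0 = 2*1 + 0 = 2, q_0 = 2*0 + 1 = 1.
  i=1: a_1=1, p_1 = 1*2 + 1 = 3, q_1 = 1*1 + 0 = 1.
  i=2: a_2=4, p_2 = 4*3 + 2 = 14, q_2 = 4*1 + 1 = 5.
  i=3: a_3=5, p_3 = 5*14 + 3 = 73, q_3 = 5*5 + 1 = 26.
  i=4: a_4=4, p_4 = 4*73 + 14 = 306, q_4 = 4*26 + 5 = 109.

2/1, 3/1, 14/5, 73/26, 306/109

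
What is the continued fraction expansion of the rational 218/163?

[1; 2, 1, 26, 2]

Run the Euclidean algorithm on 218 and 163; the successive quotients are the partial quotients a_0, a_1, ... (each step inverts the fractional part left over by the previous one):
  218 = 1*163 + 55, so a_0 = 1.
  163 = 2*55 + 53, so a_1 = 2.
  55 = 1*53 + 2, so a_2 = 1.
  53 = 26*2 + 1, so a_3 = 26.
  2 = 2*1 + 0, so a_4 = 2.
The remainder reaches 0 after 5 divisions, so the expansion has 5 partial quotients, read off in order.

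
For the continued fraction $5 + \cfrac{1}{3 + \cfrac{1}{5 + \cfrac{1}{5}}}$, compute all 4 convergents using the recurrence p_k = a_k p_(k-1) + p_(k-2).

Using the convergent recurrence p_i = a_i*p_{i-1} + p_{i-2}, q_i = a_i*q_{i-1} + q_{i-2} with p_{-2}=0, p_{-1}=1, q_{-2}=1, q_{-1}=0:
  i=0: a_0=5, p_0 = 5*1 + 0 = 5, q_0 = 5*0 + 1 = 1.
  i=1: a_1=3, p_1 = 3*5 + 1 = 16, q_1 = 3*1 + 0 = 3.
  i=2: a_2=5, p_2 = 5*16 + 5 = 85, q_2 = 5*3 + 1 = 16.
  i=3: a_3=5, p_3 = 5*85 + 16 = 441, q_3 = 5*16 + 3 = 83.

5/1, 16/3, 85/16, 441/83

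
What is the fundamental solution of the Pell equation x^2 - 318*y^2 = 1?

First expand sqrt(318) as a continued fraction. With x_i = (sqrt(318) + m_i)/d_i and (m_0, d_0) = (0, 1): a_0 = floor(sqrt(318)) = 17, since 17^2 = 289 <= 318 < 324 = 18^2.
Iterate m_{i+1} = d_i*a_i - m_i, d_{i+1} = (318 - m_{i+1}^2)/d_i, a_{i+1} = floor((a_0 + m_{i+1})/d_{i+1}):
  m_1 = 1*17 - 0 = 17, d_1 = (318 - 17^2)/1 = 29/1 = 29, a_1 = floor((17 + 17)/29) = 1.
  m_2 = 29*1 - 17 = 12, d_2 = (318 - 12^2)/29 = 174/29 = 6, a_2 = floor((17 + 12)/6) = 4.
  m_3 = 6*4 - 12 = 12, d_3 = (318 - 12^2)/6 = 174/6 = 29, a_3 = floor((17 + 12)/29) = 1.
  m_4 = 29*1 - 12 = 17, d_4 = (318 - 17^2)/29 = 29/29 = 1, a_4 = floor((17 + 17)/1) = 34.
  m_5 = 1*34 - 17 = 17, d_5 = (318 - 17^2)/1 = 29/1 = 29: (m_5, d_5) = (m_1, d_1) = (17, 29), so from here the quotients repeat a_1, ..., a_4; the period length is 4.
So sqrt(318) = [17; (1, 4, 1, 34)] with period length k = 4.
k is even, so the fundamental solution of x^2 - 318y^2 = 1 is (p_{k-1}, q_{k-1}) = (p_3, q_3); compute convergents through index 3.
Convergents (p_i = a_i*p_{i-1} + p_{i-2}, q_i = a_i*q_{i-1} + q_{i-2} with p_{-2}=0, p_{-1}=1, q_{-2}=1, q_{-1}=0):
  i=0: a_0=17, p_0 = 17*1 + 0 = 17, q_0 = 17*0 + 1 = 1.
  i=1: a_1=1, p_1 = 1*17 + 1 = 18, q_1 = 1*1 + 0 = 1.
  i=2: a_2=4, p_2 = 4*18 + 17 = 89, q_2 = 4*1 + 1 = 5.
  i=3: a_3=1, p_3 = 1*89 + 18 = 107, q_3 = 1*5 + 1 = 6.
Check: 107^2 - 318*6^2 = 11449 - 11448 = 1, so (x, y) = (107, 6) solves the equation, and by the theorem it is the least positive solution.

(x, y) = (107, 6)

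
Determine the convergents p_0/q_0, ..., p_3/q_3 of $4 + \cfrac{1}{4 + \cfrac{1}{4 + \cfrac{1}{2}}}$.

Using the convergent recurrence p_i = a_i*p_{i-1} + p_{i-2}, q_i = a_i*q_{i-1} + q_{i-2} with p_{-2}=0, p_{-1}=1, q_{-2}=1, q_{-1}=0:
  i=0: a_0=4, p_0 = 4*1 + 0 = 4, q_0 = 4*0 + 1 = 1.
  i=1: a_1=4, p_1 = 4*4 + 1 = 17, q_1 = 4*1 + 0 = 4.
  i=2: a_2=4, p_2 = 4*17 + 4 = 72, q_2 = 4*4 + 1 = 17.
  i=3: a_3=2, p_3 = 2*72 + 17 = 161, q_3 = 2*17 + 4 = 38.

4/1, 17/4, 72/17, 161/38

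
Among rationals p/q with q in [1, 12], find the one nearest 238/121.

Expand x = 238/121 as a continued fraction with the Euclidean algorithm:
  238 = 1*121 + 117, so a_0 = 1.
  121 = 1*117 + 4, so a_1 = 1.
  117 = 29*4 + 1, so a_2 = 29.
  4 = 4*1 + 0, so a_3 = 4.
so x = [1; 1, 29, 4].
Convergents (p_i = a_i*p_{i-1} + p_{i-2}, q_i = a_i*q_{i-1} + q_{i-2} with p_{-2}=0, p_{-1}=1, q_{-2}=1, q_{-1}=0), until the denominator exceeds 12:
  i=0: a_0=1, p_0 = 1*1 + 0 = 1, q_0 = 1*0 + 1 = 1.
  i=1: a_1=1, p_1 = 1*1 + 1 = 2, q_1 = 1*1 + 0 = 1.
  i=2: a_2=29, p_2 = 29*2 + 1 = 59, q_2 = 29*1 + 1 = 30.
q_2 = 30 > 12, so the last convergent with denominator <= 12 is p_1/q_1 = 2/1.
The closest fraction with denominator <= 12 is either p_1/q_1 or the intermediate fraction (k*p_1 + p_0)/(k*q_1 + q_0) with the largest k >= 1 whose denominator stays <= 12; these approach x as k grows, and every other convergent or intermediate fraction in range is farther away.
Largest k: floor((12 - q_0)/q_1) = floor((12 - 1)/1) = 11.
That gives (11*2 + 1)/(11*1 + 1) = 23/12.
Compare the errors: |x - 2/1| = |238*1 - 2*121|/(121*1) = 4/121, and |x - 23/12| = |238*12 - 23*121|/(121*12) = 73/1452.
Cross-multiplying, 4*1452 = 5808 < 8833 = 73*121, so 4/121 is smaller: the convergent 2/1 is closer to x than 23/12.

2/1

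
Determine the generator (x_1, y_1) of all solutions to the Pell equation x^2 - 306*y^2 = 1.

First expand sqrt(306) as a continued fraction. With x_i = (sqrt(306) + m_i)/d_i and (m_0, d_0) = (0, 1): a_0 = floor(sqrt(306)) = 17, since 17^2 = 289 <= 306 < 324 = 18^2.
Iterate m_{i+1} = d_i*a_i - m_i, d_{i+1} = (306 - m_{i+1}^2)/d_i, a_{i+1} = floor((a_0 + m_{i+1})/d_{i+1}):
  m_1 = 1*17 - 0 = 17, d_1 = (306 - 17^2)/1 = 17/1 = 17, a_1 = floor((17 + 17)/17) = 2.
  m_2 = 17*2 - 17 = 17, d_2 = (306 - 17^2)/17 = 17/17 = 1, a_2 = floor((17 + 17)/1) = 34.
  m_3 = 1*34 - 17 = 17, d_3 = (306 - 17^2)/1 = 17/1 = 17: (m_3, d_3) = (m_1, d_1) = (17, 17), so from here the quotients repeat a_1, a_2; the period length is 2.
So sqrt(306) = [17; (2, 34)] with period length k = 2.
k is even, so the fundamental solution of x^2 - 306y^2 = 1 is (p_{k-1}, q_{k-1}) = (p_1, q_1); compute convergents through index 1.
Convergents (p_i = a_i*p_{i-1} + p_{i-2}, q_i = a_i*q_{i-1} + q_{i-2} with p_{-2}=0, p_{-1}=1, q_{-2}=1, q_{-1}=0):
  i=0: a_0=17, p_0 = 17*1 + 0 = 17, q_0 = 17*0 + 1 = 1.
  i=1: a_1=2, p_1 = 2*17 + 1 = 35, q_1 = 2*1 + 0 = 2.
Check: 35^2 - 306*2^2 = 1225 - 1224 = 1, so (x, y) = (35, 2) solves the equation, and by the theorem it is the least positive solution.

(x, y) = (35, 2)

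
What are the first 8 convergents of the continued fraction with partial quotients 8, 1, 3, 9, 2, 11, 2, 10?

8/1, 9/1, 35/4, 324/37, 683/78, 7837/895, 16357/1868, 171407/19575

Using the convergent recurrence p_i = a_i*p_{i-1} + p_{i-2}, q_i = a_i*q_{i-1} + q_{i-2} with p_{-2}=0, p_{-1}=1, q_{-2}=1, q_{-1}=0:
  i=0: a_0=8, p_0 = 8*1 + 0 = 8, q_0 = 8*0 + 1 = 1.
  i=1: a_1=1, p_1 = 1*8 + 1 = 9, q_1 = 1*1 + 0 = 1.
  i=2: a_2=3, p_2 = 3*9 + 8 = 35, q_2 = 3*1 + 1 = 4.
  i=3: a_3=9, p_3 = 9*35 + 9 = 324, q_3 = 9*4 + 1 = 37.
  i=4: a_4=2, p_4 = 2*324 + 35 = 683, q_4 = 2*37 + 4 = 78.
  i=5: a_5=11, p_5 = 11*683 + 324 = 7837, q_5 = 11*78 + 37 = 895.
  i=6: a_6=2, p_6 = 2*7837 + 683 = 16357, q_6 = 2*895 + 78 = 1868.
  i=7: a_7=10, p_7 = 10*16357 + 7837 = 171407, q_7 = 10*1868 + 895 = 19575.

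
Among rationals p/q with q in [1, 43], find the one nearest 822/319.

Expand x = 822/319 as a continued fraction with the Euclidean algorithm:
  822 = 2*319 + 184, so a_0 = 2.
  319 = 1*184 + 135, so a_1 = 1.
  184 = 1*135 + 49, so a_2 = 1.
  135 = 2*49 + 37, so a_3 = 2.
  49 = 1*37 + 12, so a_4 = 1.
  37 = 3*12 + 1, so a_5 = 3.
  12 = 12*1 + 0, so a_6 = 12.
so x = [2; 1, 1, 2, 1, 3, 12].
Convergents (p_i = a_i*p_{i-1} + p_{i-2}, q_i = a_i*q_{i-1} + q_{i-2} with p_{-2}=0, p_{-1}=1, q_{-2}=1, q_{-1}=0), until the denominator exceeds 43:
  i=0: a_0=2, p_0 = 2*1 + 0 = 2, q_0 = 2*0 + 1 = 1.
  i=1: a_1=1, p_1 = 1*2 + 1 = 3, q_1 = 1*1 + 0 = 1.
  i=2: a_2=1, p_2 = 1*3 + 2 = 5, q_2 = 1*1 + 1 = 2.
  i=3: a_3=2, p_3 = 2*5 + 3 = 13, q_3 = 2*2 + 1 = 5.
  i=4: a_4=1, p_4 = 1*13 + 5 = 18, q_4 = 1*5 + 2 = 7.
  i=5: a_5=3, p_5 = 3*18 + 13 = 67, q_5 = 3*7 + 5 = 26.
  i=6: a_6=12, p_6 = 12*67 + 18 = 822, q_6 = 12*26 + 7 = 319.
q_6 = 319 > 43, so the last convergent with denominator <= 43 is p_5/q_5 = 67/26.
The closest fraction with denominator <= 43 is either p_5/q_5 or the intermediate fraction (k*p_5 + p_4)/(k*q_5 + q_4) with the largest k >= 1 whose denominator stays <= 43; these approach x as k grows, and every other convergent or intermediate fraction in range is farther away.
Largest k: floor((43 - q_4)/q_5) = floor((43 - 7)/26) = 1.
That gives (1*67 + 18)/(1*26 + 7) = 85/33.
Compare the errors: |x - 67/26| = |822*26 - 67*319|/(319*26) = 1/8294, and |x - 85/33| = |822*33 - 85*319|/(319*33) = 11/10527.
Cross-multiplying, 1*10527 = 10527 < 91234 = 11*8294, so 1/8294 is smaller: the convergent 67/26 is closer to x than 85/33.

67/26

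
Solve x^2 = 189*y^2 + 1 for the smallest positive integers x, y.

First expand sqrt(189) as a continued fraction. With x_i = (sqrt(189) + m_i)/d_i and (m_0, d_0) = (0, 1): a_0 = floor(sqrt(189)) = 13, since 13^2 = 169 <= 189 < 196 = 14^2.
Iterate m_{i+1} = d_i*a_i - m_i, d_{i+1} = (189 - m_{i+1}^2)/d_i, a_{i+1} = floor((a_0 + m_{i+1})/d_{i+1}):
  m_1 = 1*13 - 0 = 13, d_1 = (189 - 13^2)/1 = 20/1 = 20, a_1 = floor((13 + 13)/20) = 1.
  m_2 = 20*1 - 13 = 7, d_2 = (189 - 7^2)/20 = 140/20 = 7, a_2 = floor((13 + 7)/7) = 2.
  m_3 = 7*2 - 7 = 7, d_3 = (189 - 7^2)/7 = 140/7 = 20, a_3 = floor((13 + 7)/20) = 1.
  m_4 = 20*1 - 7 = 13, d_4 = (189 - 13^2)/20 = 20/20 = 1, a_4 = floor((13 + 13)/1) = 26.
  m_5 = 1*26 - 13 = 13, d_5 = (189 - 13^2)/1 = 20/1 = 20: (m_5, d_5) = (m_1, d_1) = (13, 20), so from here the quotients repeat a_1, ..., a_4; the period length is 4.
So sqrt(189) = [13; (1, 2, 1, 26)] with period length k = 4.
k is even, so the fundamental solution of x^2 - 189y^2 = 1 is (p_{k-1}, q_{k-1}) = (p_3, q_3); compute convergents through index 3.
Convergents (p_i = a_i*p_{i-1} + p_{i-2}, q_i = a_i*q_{i-1} + q_{i-2} with p_{-2}=0, p_{-1}=1, q_{-2}=1, q_{-1}=0):
  i=0: a_0=13, p_0 = 13*1 + 0 = 13, q_0 = 13*0 + 1 = 1.
  i=1: a_1=1, p_1 = 1*13 + 1 = 14, q_1 = 1*1 + 0 = 1.
  i=2: a_2=2, p_2 = 2*14 + 13 = 41, q_2 = 2*1 + 1 = 3.
  i=3: a_3=1, p_3 = 1*41 + 14 = 55, q_3 = 1*3 + 1 = 4.
Check: 55^2 - 189*4^2 = 3025 - 3024 = 1, so (x, y) = (55, 4) solves the equation, and by the theorem it is the least positive solution.

(x, y) = (55, 4)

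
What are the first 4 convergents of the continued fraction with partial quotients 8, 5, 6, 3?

Using the convergent recurrence p_i = a_i*p_{i-1} + p_{i-2}, q_i = a_i*q_{i-1} + q_{i-2} with p_{-2}=0, p_{-1}=1, q_{-2}=1, q_{-1}=0:
  i=0: a_0=8, p_0 = 8*1 + 0 = 8, q_0 = 8*0 + 1 = 1.
  i=1: a_1=5, p_1 = 5*8 + 1 = 41, q_1 = 5*1 + 0 = 5.
  i=2: a_2=6, p_2 = 6*41 + 8 = 254, q_2 = 6*5 + 1 = 31.
  i=3: a_3=3, p_3 = 3*254 + 41 = 803, q_3 = 3*31 + 5 = 98.

8/1, 41/5, 254/31, 803/98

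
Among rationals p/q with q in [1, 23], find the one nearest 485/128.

Expand x = 485/128 as a continued fraction with the Euclidean algorithm:
  485 = 3*128 + 101, so a_0 = 3.
  128 = 1*101 + 27, so a_1 = 1.
  101 = 3*27 + 20, so a_2 = 3.
  27 = 1*20 + 7, so a_3 = 1.
  20 = 2*7 + 6, so a_4 = 2.
  7 = 1*6 + 1, so a_5 = 1.
  6 = 6*1 + 0, so a_6 = 6.
so x = [3; 1, 3, 1, 2, 1, 6].
Convergents (p_i = a_i*p_{i-1} + p_{i-2}, q_i = a_i*q_{i-1} + q_{i-2} with p_{-2}=0, p_{-1}=1, q_{-2}=1, q_{-1}=0), until the denominator exceeds 23:
  i=0: a_0=3, p_0 = 3*1 + 0 = 3, q_0 = 3*0 + 1 = 1.
  i=1: a_1=1, p_1 = 1*3 + 1 = 4, q_1 = 1*1 + 0 = 1.
  i=2: a_2=3, p_2 = 3*4 + 3 = 15, q_2 = 3*1 + 1 = 4.
  i=3: a_3=1, p_3 = 1*15 + 4 = 19, q_3 = 1*4 + 1 = 5.
  i=4: a_4=2, p_4 = 2*19 + 15 = 53, q_4 = 2*5 + 4 = 14.
  i=5: a_5=1, p_5 = 1*53 + 19 = 72, q_5 = 1*14 + 5 = 19.
  i=6: a_6=6, p_6 = 6*72 + 53 = 485, q_6 = 6*19 + 14 = 128.
q_6 = 128 > 23, so the last convergent with denominator <= 23 is p_5/q_5 = 72/19.
The closest fraction with denominator <= 23 is either p_5/q_5 or the intermediate fraction (k*p_5 + p_4)/(k*q_5 + q_4) with the largest k >= 1 whose denominator stays <= 23; these approach x as k grows, and every other convergent or intermediate fraction in range is farther away.
Largest k: floor((23 - q_4)/q_5) = floor((23 - 14)/19) = 0.
Since k = 0, no intermediate fraction beyond p_5/q_5 has denominator <= 23, so the convergent 72/19 is the closest (its error is |485*19 - 72*128|/(128*19) = 1/2432).

72/19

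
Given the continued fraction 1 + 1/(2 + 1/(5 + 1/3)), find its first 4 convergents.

1/1, 3/2, 16/11, 51/35

Using the convergent recurrence p_i = a_i*p_{i-1} + p_{i-2}, q_i = a_i*q_{i-1} + q_{i-2} with p_{-2}=0, p_{-1}=1, q_{-2}=1, q_{-1}=0:
  i=0: a_0=1, p_0 = 1*1 + 0 = 1, q_0 = 1*0 + 1 = 1.
  i=1: a_1=2, p_1 = 2*1 + 1 = 3, q_1 = 2*1 + 0 = 2.
  i=2: a_2=5, p_2 = 5*3 + 1 = 16, q_2 = 5*2 + 1 = 11.
  i=3: a_3=3, p_3 = 3*16 + 3 = 51, q_3 = 3*11 + 2 = 35.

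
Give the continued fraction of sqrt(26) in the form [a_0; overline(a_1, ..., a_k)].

[5; overline(10)]

Write x_i = (sqrt(26) + m_i)/d_i with (m_0, d_0) = (0, 1). a_0 = floor(sqrt(26)) = 5, since 5^2 = 25 <= 26 < 36 = 6^2.
Iterate m_{i+1} = d_i*a_i - m_i, d_{i+1} = (26 - m_{i+1}^2)/d_i, a_{i+1} = floor((a_0 + m_{i+1})/d_{i+1}):
  m_1 = 1*5 - 0 = 5, d_1 = (26 - 5^2)/1 = 1/1 = 1, a_1 = floor((5 + 5)/1) = 10.
  m_2 = 1*10 - 5 = 5, d_2 = (26 - 5^2)/1 = 1/1 = 1: (m_2, d_2) = (m_1, d_1) = (5, 1), so from here the quotient a_1 repeats; the period length is 1.
Hence the expansion of sqrt(26) is a_0 = 5 followed by the repeating block 10 (period 1).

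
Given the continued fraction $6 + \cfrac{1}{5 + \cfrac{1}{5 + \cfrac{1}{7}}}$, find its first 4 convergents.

Using the convergent recurrence p_i = a_i*p_{i-1} + p_{i-2}, q_i = a_i*q_{i-1} + q_{i-2} with p_{-2}=0, p_{-1}=1, q_{-2}=1, q_{-1}=0:
  i=0: a_0=6, p_0 = 6*1 + 0 = 6, q_0 = 6*0 + 1 = 1.
  i=1: a_1=5, p_1 = 5*6 + 1 = 31, q_1 = 5*1 + 0 = 5.
  i=2: a_2=5, p_2 = 5*31 + 6 = 161, q_2 = 5*5 + 1 = 26.
  i=3: a_3=7, p_3 = 7*161 + 31 = 1158, q_3 = 7*26 + 5 = 187.

6/1, 31/5, 161/26, 1158/187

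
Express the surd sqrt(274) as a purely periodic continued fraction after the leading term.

Write x_i = (sqrt(274) + m_i)/d_i with (m_0, d_0) = (0, 1). a_0 = floor(sqrt(274)) = 16, since 16^2 = 256 <= 274 < 289 = 17^2.
Iterate m_{i+1} = d_i*a_i - m_i, d_{i+1} = (274 - m_{i+1}^2)/d_i, a_{i+1} = floor((a_0 + m_{i+1})/d_{i+1}):
  m_1 = 1*16 - 0 = 16, d_1 = (274 - 16^2)/1 = 18/1 = 18, a_1 = floor((16 + 16)/18) = 1.
  m_2 = 18*1 - 16 = 2, d_2 = (274 - 2^2)/18 = 270/18 = 15, a_2 = floor((16 + 2)/15) = 1.
  m_3 = 15*1 - 2 = 13, d_3 = (274 - 13^2)/15 = 105/15 = 7, a_3 = floor((16 + 13)/7) = 4.
  m_4 = 7*4 - 13 = 15, d_4 = (274 - 15^2)/7 = 49/7 = 7, a_4 = floor((16 + 15)/7) = 4.
  m_5 = 7*4 - 15 = 13, d_5 = (274 - 13^2)/7 = 105/7 = 15, a_5 = floor((16 + 13)/15) = 1.
  m_6 = 15*1 - 13 = 2, d_6 = (274 - 2^2)/15 = 270/15 = 18, a_6 = floor((16 + 2)/18) = 1.
  m_7 = 18*1 - 2 = 16, d_7 = (274 - 16^2)/18 = 18/18 = 1, a_7 = floor((16 + 16)/1) = 32.
  m_8 = 1*32 - 16 = 16, d_8 = (274 - 16^2)/1 = 18/1 = 18: (m_8, d_8) = (m_1, d_1) = (16, 18), so from here the quotients repeat a_1, ..., a_7; the period length is 7.
Hence the expansion of sqrt(274) is a_0 = 16 followed by the repeating block 1, 1, 4, 4, 1, 1, 32 (period 7).

[16; (1, 1, 4, 4, 1, 1, 32)]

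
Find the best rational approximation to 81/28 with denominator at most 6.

17/6

Expand x = 81/28 as a continued fraction with the Euclidean algorithm:
  81 = 2*28 + 25, so a_0 = 2.
  28 = 1*25 + 3, so a_1 = 1.
  25 = 8*3 + 1, so a_2 = 8.
  3 = 3*1 + 0, so a_3 = 3.
so x = [2; 1, 8, 3].
Convergents (p_i = a_i*p_{i-1} + p_{i-2}, q_i = a_i*q_{i-1} + q_{i-2} with p_{-2}=0, p_{-1}=1, q_{-2}=1, q_{-1}=0), until the denominator exceeds 6:
  i=0: a_0=2, p_0 = 2*1 + 0 = 2, q_0 = 2*0 + 1 = 1.
  i=1: a_1=1, p_1 = 1*2 + 1 = 3, q_1 = 1*1 + 0 = 1.
  i=2: a_2=8, p_2 = 8*3 + 2 = 26, q_2 = 8*1 + 1 = 9.
q_2 = 9 > 6, so the last convergent with denominator <= 6 is p_1/q_1 = 3/1.
The closest fraction with denominator <= 6 is either p_1/q_1 or the intermediate fraction (k*p_1 + p_0)/(k*q_1 + q_0) with the largest k >= 1 whose denominator stays <= 6; these approach x as k grows, and every other convergent or intermediate fraction in range is farther away.
Largest k: floor((6 - q_0)/q_1) = floor((6 - 1)/1) = 5.
That gives (5*3 + 2)/(5*1 + 1) = 17/6.
Compare the errors: |x - 3/1| = |81*1 - 3*28|/(28*1) = 3/28, and |x - 17/6| = |81*6 - 17*28|/(28*6) = 10/168.
Cross-multiplying, 10*28 = 280 < 504 = 3*168, so 10/168 is smaller: the intermediate fraction 17/6 is closer to x than 3/1.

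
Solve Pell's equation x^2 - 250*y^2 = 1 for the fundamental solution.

(x, y) = (39480499, 2496966)

First expand sqrt(250) as a continued fraction. With x_i = (sqrt(250) + m_i)/d_i and (m_0, d_0) = (0, 1): a_0 = floor(sqrt(250)) = 15, since 15^2 = 225 <= 250 < 256 = 16^2.
Iterate m_{i+1} = d_i*a_i - m_i, d_{i+1} = (250 - m_{i+1}^2)/d_i, a_{i+1} = floor((a_0 + m_{i+1})/d_{i+1}):
  m_1 = 1*15 - 0 = 15, d_1 = (250 - 15^2)/1 = 25/1 = 25, a_1 = floor((15 + 15)/25) = 1.
  m_2 = 25*1 - 15 = 10, d_2 = (250 - 10^2)/25 = 150/25 = 6, a_2 = floor((15 + 10)/6) = 4.
  m_3 = 6*4 - 10 = 14, d_3 = (250 - 14^2)/6 = 54/6 = 9, a_3 = floor((15 + 14)/9) = 3.
  m_4 = 9*3 - 14 = 13, d_4 = (250 - 13^2)/9 = 81/9 = 9, a_4 = floor((15 + 13)/9) = 3.
  m_5 = 9*3 - 13 = 14, d_5 = (250 - 14^2)/9 = 54/9 = 6, a_5 = floor((15 + 14)/6) = 4.
  m_6 = 6*4 - 14 = 10, d_6 = (250 - 10^2)/6 = 150/6 = 25, a_6 = floor((15 + 10)/25) = 1.
  m_7 = 25*1 - 10 = 15, d_7 = (250 - 15^2)/25 = 25/25 = 1, a_7 = floor((15 + 15)/1) = 30.
  m_8 = 1*30 - 15 = 15, d_8 = (250 - 15^2)/1 = 25/1 = 25: (m_8, d_8) = (m_1, d_1) = (15, 25), so from here the quotients repeat a_1, ..., a_7; the period length is 7.
So sqrt(250) = [15; (1, 4, 3, 3, 4, 1, 30)] with period length k = 7.
k is odd, so (p_{k-1}, q_{k-1}) only solves x^2 - 250y^2 = -1 and the fundamental solution of x^2 - 250y^2 = 1 is (p_{2k-1}, q_{2k-1}) = (p_13, q_13); compute convergents through index 13, running through the period twice.
Convergents (p_i = a_i*p_{i-1} + p_{i-2}, q_i = a_i*q_{i-1} + q_{i-2} with p_{-2}=0, p_{-1}=1, q_{-2}=1, q_{-1}=0):
  i=0: a_0=15, p_0 = 15*1 + 0 = 15, q_0 = 15*0 + 1 = 1.
  i=1: a_1=1, p_1 = 1*15 + 1 = 16, q_1 = 1*1 + 0 = 1.
  i=2: a_2=4, p_2 = 4*16 + 15 = 79, q_2 = 4*1 + 1 = 5.
  i=3: a_3=3, p_3 = 3*79 + 16 = 253, q_3 = 3*5 + 1 = 16.
  i=4: a_4=3, p_4 = 3*253 + 79 = 838, q_4 = 3*16 + 5 = 53.
  i=5: a_5=4, p_5 = 4*838 + 253 = 3605, q_5 = 4*53 + 16 = 228.
  i=6: a_6=1, p_6 = 1*3605 + 838 = 4443, q_6 = 1*228 + 53 = 281.
  i=7: a_7=30, p_7 = 30*4443 + 3605 = 136895, q_7 = 30*281 + 228 = 8658.
  i=8: a_8=1, p_8 = 1*136895 + 4443 = 141338, q_8 = 1*8658 + 281 = 8939.
  i=9: a_9=4, p_9 = 4*141338 + 136895 = 702247, q_9 = 4*8939 + 8658 = 44414.
  i=10: a_10=3, p_10 = 3*702247 + 141338 = 2248079, q_10 = 3*44414 + 8939 = 142181.
  i=11: a_11=3, p_11 = 3*2248079 + 702247 = 7446484, q_11 = 3*142181 + 44414 = 470957.
  i=12: a_12=4, p_12 = 4*7446484 + 2248079 = 32034015, q_12 = 4*470957 + 142181 = 2026009.
  i=13: a_13=1, p_13 = 1*32034015 + 7446484 = 39480499, q_13 = 1*2026009 + 470957 = 2496966.
Indeed p_6^2 - 250*q_6^2 = 19740249 - 19740250 = -1, not +1.
Check: 39480499^2 - 250*2496966^2 = 1558709801289001 - 1558709801289000 = 1, so (x, y) = (39480499, 2496966) solves the equation, and by the theorem it is the least positive solution.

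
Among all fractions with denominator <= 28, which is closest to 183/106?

Expand x = 183/106 as a continued fraction with the Euclidean algorithm:
  183 = 1*106 + 77, so a_0 = 1.
  106 = 1*77 + 29, so a_1 = 1.
  77 = 2*29 + 19, so a_2 = 2.
  29 = 1*19 + 10, so a_3 = 1.
  19 = 1*10 + 9, so a_4 = 1.
  10 = 1*9 + 1, so a_5 = 1.
  9 = 9*1 + 0, so a_6 = 9.
so x = [1; 1, 2, 1, 1, 1, 9].
Convergents (p_i = a_i*p_{i-1} + p_{i-2}, q_i = a_i*q_{i-1} + q_{i-2} with p_{-2}=0, p_{-1}=1, q_{-2}=1, q_{-1}=0), until the denominator exceeds 28:
  i=0: a_0=1, p_0 = 1*1 + 0 = 1, q_0 = 1*0 + 1 = 1.
  i=1: a_1=1, p_1 = 1*1 + 1 = 2, q_1 = 1*1 + 0 = 1.
  i=2: a_2=2, p_2 = 2*2 + 1 = 5, q_2 = 2*1 + 1 = 3.
  i=3: a_3=1, p_3 = 1*5 + 2 = 7, q_3 = 1*3 + 1 = 4.
  i=4: a_4=1, p_4 = 1*7 + 5 = 12, q_4 = 1*4 + 3 = 7.
  i=5: a_5=1, p_5 = 1*12 + 7 = 19, q_5 = 1*7 + 4 = 11.
  i=6: a_6=9, p_6 = 9*19 + 12 = 183, q_6 = 9*11 + 7 = 106.
q_6 = 106 > 28, so the last convergent with denominator <= 28 is p_5/q_5 = 19/11.
The closest fraction with denominator <= 28 is either p_5/q_5 or the intermediate fraction (k*p_5 + p_4)/(k*q_5 + q_4) with the largest k >= 1 whose denominator stays <= 28; these approach x as k grows, and every other convergent or intermediate fraction in range is farther away.
Largest k: floor((28 - q_4)/q_5) = floor((28 - 7)/11) = 1.
That gives (1*19 + 12)/(1*11 + 7) = 31/18.
Compare the errors: |x - 19/11| = |183*11 - 19*106|/(106*11) = 1/1166, and |x - 31/18| = |183*18 - 31*106|/(106*18) = 8/1908.
Cross-multiplying, 1*1908 = 1908 < 9328 = 8*1166, so 1/1166 is smaller: the convergent 19/11 is closer to x than 31/18.

19/11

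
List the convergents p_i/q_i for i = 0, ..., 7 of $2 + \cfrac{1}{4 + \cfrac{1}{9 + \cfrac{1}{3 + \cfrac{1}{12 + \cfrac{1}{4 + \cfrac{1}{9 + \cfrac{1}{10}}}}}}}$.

2/1, 9/4, 83/37, 258/115, 3179/1417, 12974/5783, 119945/53464, 1212424/540423

Using the convergent recurrence p_i = a_i*p_{i-1} + p_{i-2}, q_i = a_i*q_{i-1} + q_{i-2} with p_{-2}=0, p_{-1}=1, q_{-2}=1, q_{-1}=0:
  i=0: a_0=2, p_0 = 2*1 + 0 = 2, q_0 = 2*0 + 1 = 1.
  i=1: a_1=4, p_1 = 4*2 + 1 = 9, q_1 = 4*1 + 0 = 4.
  i=2: a_2=9, p_2 = 9*9 + 2 = 83, q_2 = 9*4 + 1 = 37.
  i=3: a_3=3, p_3 = 3*83 + 9 = 258, q_3 = 3*37 + 4 = 115.
  i=4: a_4=12, p_4 = 12*258 + 83 = 3179, q_4 = 12*115 + 37 = 1417.
  i=5: a_5=4, p_5 = 4*3179 + 258 = 12974, q_5 = 4*1417 + 115 = 5783.
  i=6: a_6=9, p_6 = 9*12974 + 3179 = 119945, q_6 = 9*5783 + 1417 = 53464.
  i=7: a_7=10, p_7 = 10*119945 + 12974 = 1212424, q_7 = 10*53464 + 5783 = 540423.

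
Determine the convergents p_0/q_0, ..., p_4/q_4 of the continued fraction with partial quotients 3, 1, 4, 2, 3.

3/1, 4/1, 19/5, 42/11, 145/38

Using the convergent recurrence p_i = a_i*p_{i-1} + p_{i-2}, q_i = a_i*q_{i-1} + q_{i-2} with p_{-2}=0, p_{-1}=1, q_{-2}=1, q_{-1}=0:
  i=0: a_0=3, p_0 = 3*1 + 0 = 3, q_0 = 3*0 + 1 = 1.
  i=1: a_1=1, p_1 = 1*3 + 1 = 4, q_1 = 1*1 + 0 = 1.
  i=2: a_2=4, p_2 = 4*4 + 3 = 19, q_2 = 4*1 + 1 = 5.
  i=3: a_3=2, p_3 = 2*19 + 4 = 42, q_3 = 2*5 + 1 = 11.
  i=4: a_4=3, p_4 = 3*42 + 19 = 145, q_4 = 3*11 + 5 = 38.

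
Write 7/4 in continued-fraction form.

Run the Euclidean algorithm on 7 and 4; the successive quotients are the partial quotients a_0, a_1, ... (each step inverts the fractional part left over by the previous one):
  7 = 1*4 + 3, so a_0 = 1.
  4 = 1*3 + 1, so a_1 = 1.
  3 = 3*1 + 0, so a_2 = 3.
The remainder reaches 0 after 3 divisions, so the expansion has 3 partial quotients, read off in order.

[1; 1, 3]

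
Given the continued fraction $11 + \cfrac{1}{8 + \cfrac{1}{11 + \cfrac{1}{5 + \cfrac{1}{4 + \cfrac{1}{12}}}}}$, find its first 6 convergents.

11/1, 89/8, 990/89, 5039/453, 21146/1901, 258791/23265

Using the convergent recurrence p_i = a_i*p_{i-1} + p_{i-2}, q_i = a_i*q_{i-1} + q_{i-2} with p_{-2}=0, p_{-1}=1, q_{-2}=1, q_{-1}=0:
  i=0: a_0=11, p_0 = 11*1 + 0 = 11, q_0 = 11*0 + 1 = 1.
  i=1: a_1=8, p_1 = 8*11 + 1 = 89, q_1 = 8*1 + 0 = 8.
  i=2: a_2=11, p_2 = 11*89 + 11 = 990, q_2 = 11*8 + 1 = 89.
  i=3: a_3=5, p_3 = 5*990 + 89 = 5039, q_3 = 5*89 + 8 = 453.
  i=4: a_4=4, p_4 = 4*5039 + 990 = 21146, q_4 = 4*453 + 89 = 1901.
  i=5: a_5=12, p_5 = 12*21146 + 5039 = 258791, q_5 = 12*1901 + 453 = 23265.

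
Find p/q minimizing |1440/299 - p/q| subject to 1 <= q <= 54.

Expand x = 1440/299 as a continued fraction with the Euclidean algorithm:
  1440 = 4*299 + 244, so a_0 = 4.
  299 = 1*244 + 55, so a_1 = 1.
  244 = 4*55 + 24, so a_2 = 4.
  55 = 2*24 + 7, so a_3 = 2.
  24 = 3*7 + 3, so a_4 = 3.
  7 = 2*3 + 1, so a_5 = 2.
  3 = 3*1 + 0, so a_6 = 3.
so x = [4; 1, 4, 2, 3, 2, 3].
Convergents (p_i = a_i*p_{i-1} + p_{i-2}, q_i = a_i*q_{i-1} + q_{i-2} with p_{-2}=0, p_{-1}=1, q_{-2}=1, q_{-1}=0), until the denominator exceeds 54:
  i=0: a_0=4, p_0 = 4*1 + 0 = 4, q_0 = 4*0 + 1 = 1.
  i=1: a_1=1, p_1 = 1*4 + 1 = 5, q_1 = 1*1 + 0 = 1.
  i=2: a_2=4, p_2 = 4*5 + 4 = 24, q_2 = 4*1 + 1 = 5.
  i=3: a_3=2, p_3 = 2*24 + 5 = 53, q_3 = 2*5 + 1 = 11.
  i=4: a_4=3, p_4 = 3*53 + 24 = 183, q_4 = 3*11 + 5 = 38.
  i=5: a_5=2, p_5 = 2*183 + 53 = 419, q_5 = 2*38 + 11 = 87.
q_5 = 87 > 54, so the last convergent with denominator <= 54 is p_4/q_4 = 183/38.
The closest fraction with denominator <= 54 is either p_4/q_4 or the intermediate fraction (k*p_4 + p_3)/(k*q_4 + q_3) with the largest k >= 1 whose denominator stays <= 54; these approach x as k grows, and every other convergent or intermediate fraction in range is farther away.
Largest k: floor((54 - q_3)/q_4) = floor((54 - 11)/38) = 1.
That gives (1*183 + 53)/(1*38 + 11) = 236/49.
Compare the errors: |x - 183/38| = |1440*38 - 183*299|/(299*38) = 3/11362, and |x - 236/49| = |1440*49 - 236*299|/(299*49) = 4/14651.
Cross-multiplying, 3*14651 = 43953 < 45448 = 4*11362, so 3/11362 is smaller: the convergent 183/38 is closer to x than 236/49.

183/38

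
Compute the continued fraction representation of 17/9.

Run the Euclidean algorithm on 17 and 9; the successive quotients are the partial quotients a_0, a_1, ... (each step inverts the fractional part left over by the previous one):
  17 = 1*9 + 8, so a_0 = 1.
  9 = 1*8 + 1, so a_1 = 1.
  8 = 8*1 + 0, so a_2 = 8.
The remainder reaches 0 after 3 divisions, so the expansion has 3 partial quotients, read off in order.

[1; 1, 8]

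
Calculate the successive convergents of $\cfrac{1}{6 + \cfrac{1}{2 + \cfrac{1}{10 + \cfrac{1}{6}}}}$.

Using the convergent recurrence p_i = a_i*p_{i-1} + p_{i-2}, q_i = a_i*q_{i-1} + q_{i-2} with p_{-2}=0, p_{-1}=1, q_{-2}=1, q_{-1}=0:
  i=0: a_0=0, p_0 = 0*1 + 0 = 0, q_0 = 0*0 + 1 = 1.
  i=1: a_1=6, p_1 = 6*0 + 1 = 1, q_1 = 6*1 + 0 = 6.
  i=2: a_2=2, p_2 = 2*1 + 0 = 2, q_2 = 2*6 + 1 = 13.
  i=3: a_3=10, p_3 = 10*2 + 1 = 21, q_3 = 10*13 + 6 = 136.
  i=4: a_4=6, p_4 = 6*21 + 2 = 128, q_4 = 6*136 + 13 = 829.

0/1, 1/6, 2/13, 21/136, 128/829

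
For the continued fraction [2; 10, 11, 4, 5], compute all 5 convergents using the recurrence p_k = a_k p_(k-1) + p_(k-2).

2/1, 21/10, 233/111, 953/454, 4998/2381

Using the convergent recurrence p_i = a_i*p_{i-1} + p_{i-2}, q_i = a_i*q_{i-1} + q_{i-2} with p_{-2}=0, p_{-1}=1, q_{-2}=1, q_{-1}=0:
  i=0: a_0=2, p_0 = 2*1 + 0 = 2, q_0 = 2*0 + 1 = 1.
  i=1: a_1=10, p_1 = 10*2 + 1 = 21, q_1 = 10*1 + 0 = 10.
  i=2: a_2=11, p_2 = 11*21 + 2 = 233, q_2 = 11*10 + 1 = 111.
  i=3: a_3=4, p_3 = 4*233 + 21 = 953, q_3 = 4*111 + 10 = 454.
  i=4: a_4=5, p_4 = 5*953 + 233 = 4998, q_4 = 5*454 + 111 = 2381.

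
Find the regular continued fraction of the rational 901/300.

Run the Euclidean algorithm on 901 and 300; the successive quotients are the partial quotients a_0, a_1, ... (each step inverts the fractional part left over by the previous one):
  901 = 3*300 + 1, so a_0 = 3.
  300 = 300*1 + 0, so a_1 = 300.
The remainder reaches 0 after 2 divisions, so the expansion has 2 partial quotients, read off in order.

[3; 300]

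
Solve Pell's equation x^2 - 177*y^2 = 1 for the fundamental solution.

First expand sqrt(177) as a continued fraction. With x_i = (sqrt(177) + m_i)/d_i and (m_0, d_0) = (0, 1): a_0 = floor(sqrt(177)) = 13, since 13^2 = 169 <= 177 < 196 = 14^2.
Iterate m_{i+1} = d_i*a_i - m_i, d_{i+1} = (177 - m_{i+1}^2)/d_i, a_{i+1} = floor((a_0 + m_{i+1})/d_{i+1}):
  m_1 = 1*13 - 0 = 13, d_1 = (177 - 13^2)/1 = 8/1 = 8, a_1 = floor((13 + 13)/8) = 3.
  m_2 = 8*3 - 13 = 11, d_2 = (177 - 11^2)/8 = 56/8 = 7, a_2 = floor((13 + 11)/7) = 3.
  m_3 = 7*3 - 11 = 10, d_3 = (177 - 10^2)/7 = 77/7 = 11, a_3 = floor((13 + 10)/11) = 2.
  m_4 = 11*2 - 10 = 12, d_4 = (177 - 12^2)/11 = 33/11 = 3, a_4 = floor((13 + 12)/3) = 8.
  m_5 = 3*8 - 12 = 12, d_5 = (177 - 12^2)/3 = 33/3 = 11, a_5 = floor((13 + 12)/11) = 2.
  m_6 = 11*2 - 12 = 10, d_6 = (177 - 10^2)/11 = 77/11 = 7, a_6 = floor((13 + 10)/7) = 3.
  m_7 = 7*3 - 10 = 11, d_7 = (177 - 11^2)/7 = 56/7 = 8, a_7 = floor((13 + 11)/8) = 3.
  m_8 = 8*3 - 11 = 13, d_8 = (177 - 13^2)/8 = 8/8 = 1, a_8 = floor((13 + 13)/1) = 26.
  m_9 = 1*26 - 13 = 13, d_9 = (177 - 13^2)/1 = 8/1 = 8: (m_9, d_9) = (m_1, d_1) = (13, 8), so from here the quotients repeat a_1, ..., a_8; the period length is 8.
So sqrt(177) = [13; (3, 3, 2, 8, 2, 3, 3, 26)] with period length k = 8.
k is even, so the fundamental solution of x^2 - 177y^2 = 1 is (p_{k-1}, q_{k-1}) = (p_7, q_7); compute convergents through index 7.
Convergents (p_i = a_i*p_{i-1} + p_{i-2}, q_i = a_i*q_{i-1} + q_{i-2} with p_{-2}=0, p_{-1}=1, q_{-2}=1, q_{-1}=0):
  i=0: a_0=13, p_0 = 13*1 + 0 = 13, q_0 = 13*0 + 1 = 1.
  i=1: a_1=3, p_1 = 3*13 + 1 = 40, q_1 = 3*1 + 0 = 3.
  i=2: a_2=3, p_2 = 3*40 + 13 = 133, q_2 = 3*3 + 1 = 10.
  i=3: a_3=2, p_3 = 2*133 + 40 = 306, q_3 = 2*10 + 3 = 23.
  i=4: a_4=8, p_4 = 8*306 + 133 = 2581, q_4 = 8*23 + 10 = 194.
  i=5: a_5=2, p_5 = 2*2581 + 306 = 5468, q_5 = 2*194 + 23 = 411.
  i=6: a_6=3, p_6 = 3*5468 + 2581 = 18985, q_6 = 3*411 + 194 = 1427.
  i=7: a_7=3, p_7 = 3*18985 + 5468 = 62423, q_7 = 3*1427 + 411 = 4692.
Check: 62423^2 - 177*4692^2 = 3896630929 - 3896630928 = 1, so (x, y) = (62423, 4692) solves the equation, and by the theorem it is the least positive solution.

(x, y) = (62423, 4692)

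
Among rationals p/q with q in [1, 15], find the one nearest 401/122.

23/7

Expand x = 401/122 as a continued fraction with the Euclidean algorithm:
  401 = 3*122 + 35, so a_0 = 3.
  122 = 3*35 + 17, so a_1 = 3.
  35 = 2*17 + 1, so a_2 = 2.
  17 = 17*1 + 0, so a_3 = 17.
so x = [3; 3, 2, 17].
Convergents (p_i = a_i*p_{i-1} + p_{i-2}, q_i = a_i*q_{i-1} + q_{i-2} with p_{-2}=0, p_{-1}=1, q_{-2}=1, q_{-1}=0), until the denominator exceeds 15:
  i=0: a_0=3, p_0 = 3*1 + 0 = 3, q_0 = 3*0 + 1 = 1.
  i=1: a_1=3, p_1 = 3*3 + 1 = 10, q_1 = 3*1 + 0 = 3.
  i=2: a_2=2, p_2 = 2*10 + 3 = 23, q_2 = 2*3 + 1 = 7.
  i=3: a_3=17, p_3 = 17*23 + 10 = 401, q_3 = 17*7 + 3 = 122.
q_3 = 122 > 15, so the last convergent with denominator <= 15 is p_2/q_2 = 23/7.
The closest fraction with denominator <= 15 is either p_2/q_2 or the intermediate fraction (k*p_2 + p_1)/(k*q_2 + q_1) with the largest k >= 1 whose denominator stays <= 15; these approach x as k grows, and every other convergent or intermediate fraction in range is farther away.
Largest k: floor((15 - q_1)/q_2) = floor((15 - 3)/7) = 1.
That gives (1*23 + 10)/(1*7 + 3) = 33/10.
Compare the errors: |x - 23/7| = |401*7 - 23*122|/(122*7) = 1/854, and |x - 33/10| = |401*10 - 33*122|/(122*10) = 16/1220.
Cross-multiplying, 1*1220 = 1220 < 13664 = 16*854, so 1/854 is smaller: the convergent 23/7 is closer to x than 33/10.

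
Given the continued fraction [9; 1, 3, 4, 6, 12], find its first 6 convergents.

Using the convergent recurrence p_i = a_i*p_{i-1} + p_{i-2}, q_i = a_i*q_{i-1} + q_{i-2} with p_{-2}=0, p_{-1}=1, q_{-2}=1, q_{-1}=0:
  i=0: a_0=9, p_0 = 9*1 + 0 = 9, q_0 = 9*0 + 1 = 1.
  i=1: a_1=1, p_1 = 1*9 + 1 = 10, q_1 = 1*1 + 0 = 1.
  i=2: a_2=3, p_2 = 3*10 + 9 = 39, q_2 = 3*1 + 1 = 4.
  i=3: a_3=4, p_3 = 4*39 + 10 = 166, q_3 = 4*4 + 1 = 17.
  i=4: a_4=6, p_4 = 6*166 + 39 = 1035, q_4 = 6*17 + 4 = 106.
  i=5: a_5=12, p_5 = 12*1035 + 166 = 12586, q_5 = 12*106 + 17 = 1289.

9/1, 10/1, 39/4, 166/17, 1035/106, 12586/1289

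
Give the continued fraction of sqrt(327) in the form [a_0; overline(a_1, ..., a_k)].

Write x_i = (sqrt(327) + m_i)/d_i with (m_0, d_0) = (0, 1). a_0 = floor(sqrt(327)) = 18, since 18^2 = 324 <= 327 < 361 = 19^2.
Iterate m_{i+1} = d_i*a_i - m_i, d_{i+1} = (327 - m_{i+1}^2)/d_i, a_{i+1} = floor((a_0 + m_{i+1})/d_{i+1}):
  m_1 = 1*18 - 0 = 18, d_1 = (327 - 18^2)/1 = 3/1 = 3, a_1 = floor((18 + 18)/3) = 12.
  m_2 = 3*12 - 18 = 18, d_2 = (327 - 18^2)/3 = 3/3 = 1, a_2 = floor((18 + 18)/1) = 36.
  m_3 = 1*36 - 18 = 18, d_3 = (327 - 18^2)/1 = 3/1 = 3: (m_3, d_3) = (m_1, d_1) = (18, 3), so from here the quotients repeat a_1, a_2; the period length is 2.
Hence the expansion of sqrt(327) is a_0 = 18 followed by the repeating block 12, 36 (period 2).

[18; overline(12, 36)]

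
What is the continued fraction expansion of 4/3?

[1; 3]

Run the Euclidean algorithm on 4 and 3; the successive quotients are the partial quotients a_0, a_1, ... (each step inverts the fractional part left over by the previous one):
  4 = 1*3 + 1, so a_0 = 1.
  3 = 3*1 + 0, so a_1 = 3.
The remainder reaches 0 after 2 divisions, so the expansion has 2 partial quotients, read off in order.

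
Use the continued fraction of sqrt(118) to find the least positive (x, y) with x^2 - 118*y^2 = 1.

(x, y) = (306917, 28254)

First expand sqrt(118) as a continued fraction. With x_i = (sqrt(118) + m_i)/d_i and (m_0, d_0) = (0, 1): a_0 = floor(sqrt(118)) = 10, since 10^2 = 100 <= 118 < 121 = 11^2.
Iterate m_{i+1} = d_i*a_i - m_i, d_{i+1} = (118 - m_{i+1}^2)/d_i, a_{i+1} = floor((a_0 + m_{i+1})/d_{i+1}):
  m_1 = 1*10 - 0 = 10, d_1 = (118 - 10^2)/1 = 18/1 = 18, a_1 = floor((10 + 10)/18) = 1.
  m_2 = 18*1 - 10 = 8, d_2 = (118 - 8^2)/18 = 54/18 = 3, a_2 = floor((10 + 8)/3) = 6.
  m_3 = 3*6 - 8 = 10, d_3 = (118 - 10^2)/3 = 18/3 = 6, a_3 = floor((10 + 10)/6) = 3.
  m_4 = 6*3 - 10 = 8, d_4 = (118 - 8^2)/6 = 54/6 = 9, a_4 = floor((10 + 8)/9) = 2.
  m_5 = 9*2 - 8 = 10, d_5 = (118 - 10^2)/9 = 18/9 = 2, a_5 = floor((10 + 10)/2) = 10.
  m_6 = 2*10 - 10 = 10, d_6 = (118 - 10^2)/2 = 18/2 = 9, a_6 = floor((10 + 10)/9) = 2.
  m_7 = 9*2 - 10 = 8, d_7 = (118 - 8^2)/9 = 54/9 = 6, a_7 = floor((10 + 8)/6) = 3.
  m_8 = 6*3 - 8 = 10, d_8 = (118 - 10^2)/6 = 18/6 = 3, a_8 = floor((10 + 10)/3) = 6.
  m_9 = 3*6 - 10 = 8, d_9 = (118 - 8^2)/3 = 54/3 = 18, a_9 = floor((10 + 8)/18) = 1.
  m_10 = 18*1 - 8 = 10, d_10 = (118 - 10^2)/18 = 18/18 = 1, a_10 = floor((10 + 10)/1) = 20.
  m_11 = 1*20 - 10 = 10, d_11 = (118 - 10^2)/1 = 18/1 = 18: (m_11, d_11) = (m_1, d_1) = (10, 18), so from here the quotients repeat a_1, ..., a_10; the period length is 10.
So sqrt(118) = [10; (1, 6, 3, 2, 10, 2, 3, 6, 1, 20)] with period length k = 10.
k is even, so the fundamental solution of x^2 - 118y^2 = 1 is (p_{k-1}, q_{k-1}) = (p_9, q_9); compute convergents through index 9.
Convergents (p_i = a_i*p_{i-1} + p_{i-2}, q_i = a_i*q_{i-1} + q_{i-2} with p_{-2}=0, p_{-1}=1, q_{-2}=1, q_{-1}=0):
  i=0: a_0=10, p_0 = 10*1 + 0 = 10, q_0 = 10*0 + 1 = 1.
  i=1: a_1=1, p_1 = 1*10 + 1 = 11, q_1 = 1*1 + 0 = 1.
  i=2: a_2=6, p_2 = 6*11 + 10 = 76, q_2 = 6*1 + 1 = 7.
  i=3: a_3=3, p_3 = 3*76 + 11 = 239, q_3 = 3*7 + 1 = 22.
  i=4: a_4=2, p_4 = 2*239 + 76 = 554, q_4 = 2*22 + 7 = 51.
  i=5: a_5=10, p_5 = 10*554 + 239 = 5779, q_5 = 10*51 + 22 = 532.
  i=6: a_6=2, p_6 = 2*5779 + 554 = 12112, q_6 = 2*532 + 51 = 1115.
  i=7: a_7=3, p_7 = 3*12112 + 5779 = 42115, q_7 = 3*1115 + 532 = 3877.
  i=8: a_8=6, p_8 = 6*42115 + 12112 = 264802, q_8 = 6*3877 + 1115 = 24377.
  i=9: a_9=1, p_9 = 1*264802 + 42115 = 306917, q_9 = 1*24377 + 3877 = 28254.
Check: 306917^2 - 118*28254^2 = 94198044889 - 94198044888 = 1, so (x, y) = (306917, 28254) solves the equation, and by the theorem it is the least positive solution.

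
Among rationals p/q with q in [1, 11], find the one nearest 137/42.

Expand x = 137/42 as a continued fraction with the Euclidean algorithm:
  137 = 3*42 + 11, so a_0 = 3.
  42 = 3*11 + 9, so a_1 = 3.
  11 = 1*9 + 2, so a_2 = 1.
  9 = 4*2 + 1, so a_3 = 4.
  2 = 2*1 + 0, so a_4 = 2.
so x = [3; 3, 1, 4, 2].
Convergents (p_i = a_i*p_{i-1} + p_{i-2}, q_i = a_i*q_{i-1} + q_{i-2} with p_{-2}=0, p_{-1}=1, q_{-2}=1, q_{-1}=0), until the denominator exceeds 11:
  i=0: a_0=3, p_0 = 3*1 + 0 = 3, q_0 = 3*0 + 1 = 1.
  i=1: a_1=3, p_1 = 3*3 + 1 = 10, q_1 = 3*1 + 0 = 3.
  i=2: a_2=1, p_2 = 1*10 + 3 = 13, q_2 = 1*3 + 1 = 4.
  i=3: a_3=4, p_3 = 4*13 + 10 = 62, q_3 = 4*4 + 3 = 19.
q_3 = 19 > 11, so the last convergent with denominator <= 11 is p_2/q_2 = 13/4.
The closest fraction with denominator <= 11 is either p_2/q_2 or the intermediate fraction (k*p_2 + p_1)/(k*q_2 + q_1) with the largest k >= 1 whose denominator stays <= 11; these approach x as k grows, and every other convergent or intermediate fraction in range is farther away.
Largest k: floor((11 - q_1)/q_2) = floor((11 - 3)/4) = 2.
That gives (2*13 + 10)/(2*4 + 3) = 36/11.
Compare the errors: |x - 13/4| = |137*4 - 13*42|/(42*4) = 2/168, and |x - 36/11| = |137*11 - 36*42|/(42*11) = 5/462.
Cross-multiplying, 5*168 = 840 < 924 = 2*462, so 5/462 is smaller: the intermediate fraction 36/11 is closer to x than 13/4.

36/11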